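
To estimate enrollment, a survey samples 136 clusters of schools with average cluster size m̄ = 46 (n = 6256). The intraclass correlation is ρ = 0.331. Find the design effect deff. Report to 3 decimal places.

15.895

deff = 1 + (46 − 1)·0.331 = 1 + 14.895 = 15.895.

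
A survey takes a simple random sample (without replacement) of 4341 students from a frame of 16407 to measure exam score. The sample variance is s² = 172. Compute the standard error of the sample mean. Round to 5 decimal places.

0.17070

Under SRS without replacement, Var(ȳ) = (1 − f)·s²/n with f = n/N = 4341/16407 = 0.26458219.
Var(ȳ) = (1 − 0.26458219)·172/4341 = 0.73541781·0.039622207 = 0.029138877.
SE(ȳ) = √(0.029138877) = 0.17070.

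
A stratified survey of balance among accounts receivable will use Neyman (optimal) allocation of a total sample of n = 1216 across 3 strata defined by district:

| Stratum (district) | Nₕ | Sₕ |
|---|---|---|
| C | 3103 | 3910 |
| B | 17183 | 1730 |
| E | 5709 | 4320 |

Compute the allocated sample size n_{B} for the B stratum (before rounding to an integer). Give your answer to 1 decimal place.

543.4

Neyman allocation: nₕ = n·NₕSₕ / Σⱼ NⱼSⱼ.
Σ NⱼSⱼ = 3103·3910 + 17183·1730 + 5709·4320 = 6.65222 × 10^7.
n_{B} = 1216·17183·1730 / (6.65222 × 10^7) = 543.4.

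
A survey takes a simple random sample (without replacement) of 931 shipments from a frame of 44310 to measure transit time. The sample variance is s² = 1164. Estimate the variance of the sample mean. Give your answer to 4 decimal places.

Under SRS without replacement, Var(ȳ) = (1 − f)·s²/n with f = n/N = 931/44310 = 0.02101106.
Var(ȳ) = (1 − 0.02101106)·1164/931 = 0.97898894·1.2502685 = 1.2239991.

1.2240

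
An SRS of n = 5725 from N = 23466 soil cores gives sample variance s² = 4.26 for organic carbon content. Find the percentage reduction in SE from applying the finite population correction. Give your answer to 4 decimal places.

13.0500

f = n/N = 5725/23466 = 0.24397000.
SE_no-fpc = √(s²/n) = 0.027278284; SE_fpc = √((1−f)s²/n) = 0.023718464.
Ratio = √(1−f) = 0.86949986. Reduction = 100·(1 − 0.86949986) = 13.0500%.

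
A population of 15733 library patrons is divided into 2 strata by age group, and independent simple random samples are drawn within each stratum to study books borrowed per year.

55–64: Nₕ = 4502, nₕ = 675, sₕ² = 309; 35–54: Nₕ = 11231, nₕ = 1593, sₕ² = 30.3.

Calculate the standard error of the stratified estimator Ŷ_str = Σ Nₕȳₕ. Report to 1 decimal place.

Var(Ŷ_str) = Σₕ Nₕ²(1 − fₕ)sₕ²/nₕ.
55–64: 4502²·(1 − 675/4502)·309/675 = 7.8871238 × 10^6.
35–54: 11231²·(1 − 1593/11231)·30.3/1593 = 2.0588855 × 10^6.
Sum = 9.9460093 × 10^6.
SE = √(9.9460093 × 10^6) = 3153.7.

3153.7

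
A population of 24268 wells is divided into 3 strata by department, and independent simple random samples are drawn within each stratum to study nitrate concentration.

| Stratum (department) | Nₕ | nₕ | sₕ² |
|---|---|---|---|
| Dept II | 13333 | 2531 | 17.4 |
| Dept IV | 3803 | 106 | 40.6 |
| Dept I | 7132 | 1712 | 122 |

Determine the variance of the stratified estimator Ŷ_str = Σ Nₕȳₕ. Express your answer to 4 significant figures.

Var(Ŷ_str) = Σₕ Nₕ²(1 − fₕ)sₕ²/nₕ.
Dept II: 13333²·(1 − 2531/13333)·17.4/2531 = 990123.01.
Dept IV: 3803²·(1 − 106/3803)·40.6/106 = 5.3851269 × 10^6.
Dept I: 7132²·(1 − 1712/7132)·122/1712 = 2.7546517 × 10^6.
Sum = 9.1299016 × 10^6.

9.130 × 10^6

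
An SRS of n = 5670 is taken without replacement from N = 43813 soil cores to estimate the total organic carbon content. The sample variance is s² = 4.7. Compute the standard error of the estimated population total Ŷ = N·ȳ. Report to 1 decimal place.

Var(Ŷ) = N²·Var(ȳ) = N²·(1 − n/N)·s²/n.
f = 5670/43813 = 0.12941364; Var(ȳ) = 0.87058636·4.7/5670 = 7.2165007 × 10^-4.
Var(Ŷ) = 43813² · (7.2165007 × 10^-4) = 1.3852643 × 10^6.
SE(Ŷ) = √(1.3852643 × 10^6) = 1177.0.

1177.0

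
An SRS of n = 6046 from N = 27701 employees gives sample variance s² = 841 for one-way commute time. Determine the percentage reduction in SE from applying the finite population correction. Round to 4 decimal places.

f = n/N = 6046/27701 = 0.21825927.
SE_no-fpc = √(s²/n) = 0.37296143; SE_fpc = √((1−f)s²/n) = 0.32975797.
Ratio = √(1−f) = 0.88416103. Reduction = 100·(1 − 0.88416103) = 11.5839%.

11.5839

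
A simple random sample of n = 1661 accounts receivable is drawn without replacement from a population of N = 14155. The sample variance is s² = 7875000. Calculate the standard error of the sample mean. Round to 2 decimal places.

64.69

Under SRS without replacement, Var(ȳ) = (1 − f)·s²/n with f = n/N = 1661/14155 = 0.11734369.
Var(ȳ) = (1 − 0.11734369)·7875000/1661 = 0.88265631·4741.1198 = 4184.7793.
SE(ȳ) = √(4184.7793) = 64.69.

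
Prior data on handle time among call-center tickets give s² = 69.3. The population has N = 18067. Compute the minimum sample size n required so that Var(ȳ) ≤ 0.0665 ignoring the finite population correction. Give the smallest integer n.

Without fpc, n₀ = s²/D = 69.3/0.0665 = 1042.1053.
Rounding up, n = 1043.

1043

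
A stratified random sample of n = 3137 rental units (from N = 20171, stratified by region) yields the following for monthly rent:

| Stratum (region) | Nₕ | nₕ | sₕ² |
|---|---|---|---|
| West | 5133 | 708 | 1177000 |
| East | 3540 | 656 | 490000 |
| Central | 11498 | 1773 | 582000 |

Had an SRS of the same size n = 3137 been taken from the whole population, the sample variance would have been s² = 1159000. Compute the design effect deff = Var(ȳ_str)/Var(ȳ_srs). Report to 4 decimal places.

0.6467

Var(ȳ_str) = Σ Wₕ²(1−fₕ)sₕ²/nₕ with Wₕ = Nₕ/20171:
  West: (5133/20171)²·(1−708/5133)·1177000/708 = 92.805323
  East: (3540/20171)²·(1−656/3540)·490000/656 = 18.742862
  Central: (11498/20171)²·(1−1773/11498)·582000/1773 = 90.213453
  → Var(ȳ_str) = 201.76164.
Var(ȳ_srs) = (1 − 3137/20171)·1159000/3137 = 312.00254.
deff = 201.76164 / 312.00254 = 0.6467.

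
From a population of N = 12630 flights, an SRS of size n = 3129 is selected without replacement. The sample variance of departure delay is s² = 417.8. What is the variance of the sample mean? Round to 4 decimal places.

Under SRS without replacement, Var(ȳ) = (1 − f)·s²/n with f = n/N = 3129/12630 = 0.24774347.
Var(ȳ) = (1 − 0.24774347)·417.8/3129 = 0.75225653·0.13352509 = 0.10044512.

0.1004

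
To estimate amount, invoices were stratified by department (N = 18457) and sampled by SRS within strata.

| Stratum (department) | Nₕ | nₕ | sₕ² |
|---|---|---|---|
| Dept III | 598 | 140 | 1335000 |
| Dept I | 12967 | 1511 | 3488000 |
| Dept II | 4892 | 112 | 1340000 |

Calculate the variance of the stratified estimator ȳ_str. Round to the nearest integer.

1836

Var(ȳ_str) = Σₕ Wₕ²(1 − fₕ)sₕ²/nₕ with Wₕ = Nₕ/N, N = 18457.
Dept III: Wₕ = 0.03239963; term = 0.03239963²·(1 − 0.23411371)·1335000/140 = 7.6665093.
Dept I: Wₕ = 0.70255188; term = 0.70255188²·(1 − 0.11652657)·3488000/1511 = 1006.6125.
Dept II: Wₕ = 0.26504849; term = 0.26504849²·(1 − 0.02289452)·1340000/112 = 821.25664.
Sum = 1835.5356.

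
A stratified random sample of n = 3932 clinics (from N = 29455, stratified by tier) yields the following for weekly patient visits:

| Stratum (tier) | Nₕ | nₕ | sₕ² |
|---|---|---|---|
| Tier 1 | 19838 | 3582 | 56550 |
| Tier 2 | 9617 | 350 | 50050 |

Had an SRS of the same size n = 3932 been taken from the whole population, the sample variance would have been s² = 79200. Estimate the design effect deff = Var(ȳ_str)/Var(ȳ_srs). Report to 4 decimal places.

1.1778

Var(ȳ_str) = Σ Wₕ²(1−fₕ)sₕ²/nₕ with Wₕ = Nₕ/29455:
  Tier 1: (19838/29455)²·(1−3582/19838)·56550/3582 = 5.8681411
  Tier 2: (9617/29455)²·(1−350/9617)·50050/350 = 14.689153
  → Var(ȳ_str) = 20.557294.
Var(ȳ_srs) = (1 − 3932/29455)·79200/3932 = 17.453574.
deff = 20.557294 / 17.453574 = 1.1778.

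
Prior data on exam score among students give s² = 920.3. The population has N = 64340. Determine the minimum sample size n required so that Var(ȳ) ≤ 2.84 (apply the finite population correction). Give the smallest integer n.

323

Without fpc, n₀ = s²/D = 920.3/2.84 = 324.0493.
With fpc, (1 − n/N)·s²/n ≤ D requires n ≥ n₀/(1 + n₀/N) = 324.0493/(1 + 324.0493/64340) = 322.4254.
Rounding up, n = 323.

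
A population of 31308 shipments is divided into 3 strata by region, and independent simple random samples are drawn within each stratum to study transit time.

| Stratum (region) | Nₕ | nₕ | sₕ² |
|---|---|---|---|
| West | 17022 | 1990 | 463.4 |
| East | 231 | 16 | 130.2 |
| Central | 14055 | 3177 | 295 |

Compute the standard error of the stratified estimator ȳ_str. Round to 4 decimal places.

0.2751

Var(ȳ_str) = Σₕ Wₕ²(1 − fₕ)sₕ²/nₕ with Wₕ = Nₕ/N, N = 31308.
West: Wₕ = 0.54369490; term = 0.54369490²·(1 − 0.11690753)·463.4/1990 = 0.060788252.
East: Wₕ = 0.00737831; term = 0.00737831²·(1 − 0.06926407)·130.2/16 = 4.1231657 × 10^-4.
Central: Wₕ = 0.44892679; term = 0.44892679²·(1 − 0.22604055)·295/3177 = 0.014483518.
Sum = 0.075684087.
SE = √(0.075684087) = 0.2751.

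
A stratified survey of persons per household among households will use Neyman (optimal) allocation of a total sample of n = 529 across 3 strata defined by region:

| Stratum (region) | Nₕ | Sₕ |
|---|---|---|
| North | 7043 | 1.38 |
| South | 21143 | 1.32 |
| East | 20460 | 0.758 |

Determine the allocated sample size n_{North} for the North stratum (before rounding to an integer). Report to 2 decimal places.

Neyman allocation: nₕ = n·NₕSₕ / Σⱼ NⱼSⱼ.
Σ NⱼSⱼ = 7043·1.38 + 21143·1.32 + 20460·0.758 = 53136.78.
n_{North} = 529·7043·1.38 / 53136.78 = 96.76.

96.76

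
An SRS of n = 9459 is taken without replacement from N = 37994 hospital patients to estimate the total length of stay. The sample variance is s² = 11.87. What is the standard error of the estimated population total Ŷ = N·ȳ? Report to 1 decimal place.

Var(Ŷ) = N²·Var(ȳ) = N²·(1 − n/N)·s²/n.
f = 9459/37994 = 0.24896036; Var(ȳ) = 0.75103964·11.87/9459 = 9.4247177 × 10^-4.
Var(Ŷ) = 37994² · (9.4247177 × 10^-4) = 1.3604995 × 10^6.
SE(Ŷ) = √(1.3604995 × 10^6) = 1166.4.

1166.4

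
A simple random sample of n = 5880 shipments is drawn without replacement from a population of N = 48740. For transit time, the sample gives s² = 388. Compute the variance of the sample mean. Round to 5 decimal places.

Under SRS without replacement, Var(ȳ) = (1 − f)·s²/n with f = n/N = 5880/48740 = 0.12064013.
Var(ȳ) = (1 − 0.12064013)·388/5880 = 0.87935987·0.065986395 = 0.058025787.

0.05803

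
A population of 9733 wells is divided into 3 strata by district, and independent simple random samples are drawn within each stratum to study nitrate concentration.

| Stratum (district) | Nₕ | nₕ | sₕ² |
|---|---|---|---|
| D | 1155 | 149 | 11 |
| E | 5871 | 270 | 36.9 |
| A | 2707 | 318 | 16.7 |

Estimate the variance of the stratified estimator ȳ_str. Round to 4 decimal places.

Var(ȳ_str) = Σₕ Wₕ²(1 − fₕ)sₕ²/nₕ with Wₕ = Nₕ/N, N = 9733.
D: Wₕ = 0.11866845; term = 0.11866845²·(1 − 0.12900433)·11/149 = 9.0550934 × 10^-4.
E: Wₕ = 0.60320559; term = 0.60320559²·(1 − 0.04598876)·36.9/270 = 0.047440232.
A: Wₕ = 0.27812596; term = 0.27812596²·(1 − 0.11747322)·16.7/318 = 0.003585092.
Sum = 0.051930833.

0.0519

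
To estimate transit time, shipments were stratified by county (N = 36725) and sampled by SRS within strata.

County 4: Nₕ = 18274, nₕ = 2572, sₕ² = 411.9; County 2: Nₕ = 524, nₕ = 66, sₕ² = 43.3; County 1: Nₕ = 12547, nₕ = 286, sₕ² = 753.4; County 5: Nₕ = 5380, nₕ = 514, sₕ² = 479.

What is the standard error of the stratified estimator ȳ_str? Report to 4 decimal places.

0.5939

Var(ȳ_str) = Σₕ Wₕ²(1 − fₕ)sₕ²/nₕ with Wₕ = Nₕ/N, N = 36725.
County 4: Wₕ = 0.49759020; term = 0.49759020²·(1 − 0.14074642)·411.9/2572 = 0.034071073.
County 2: Wₕ = 0.01426821; term = 0.01426821²·(1 − 0.12595420)·43.3/66 = 1.1673931 × 10^-4.
County 1: Wₕ = 0.34164738; term = 0.34164738²·(1 − 0.02279429)·753.4/286 = 0.30047045.
County 5: Wₕ = 0.14649421; term = 0.14649421²·(1 − 0.09553903)·479/514 = 0.018088525.
Sum = 0.35274679.
SE = √(0.35274679) = 0.5939.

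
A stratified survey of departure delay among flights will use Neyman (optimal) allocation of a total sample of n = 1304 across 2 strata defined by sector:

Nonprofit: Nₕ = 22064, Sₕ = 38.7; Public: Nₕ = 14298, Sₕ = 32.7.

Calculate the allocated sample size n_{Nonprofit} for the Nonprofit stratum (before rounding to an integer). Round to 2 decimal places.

842.62

Neyman allocation: nₕ = n·NₕSₕ / Σⱼ NⱼSⱼ.
Σ NⱼSⱼ = 22064·38.7 + 14298·32.7 = 1.3214214 × 10^6.
n_{Nonprofit} = 1304·22064·38.7 / (1.3214214 × 10^6) = 842.62.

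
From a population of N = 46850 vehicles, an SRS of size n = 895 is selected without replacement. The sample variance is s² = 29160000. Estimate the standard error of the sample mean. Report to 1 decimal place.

178.8

Under SRS without replacement, Var(ȳ) = (1 − f)·s²/n with f = n/N = 895/46850 = 0.01910352.
Var(ȳ) = (1 − 0.01910352)·29160000/895 = 0.98089648·32581.006 = 31958.594.
SE(ȳ) = √(31958.594) = 178.8.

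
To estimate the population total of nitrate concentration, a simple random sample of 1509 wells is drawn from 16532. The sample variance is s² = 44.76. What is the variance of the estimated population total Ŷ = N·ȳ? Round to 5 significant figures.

Var(Ŷ) = N²·Var(ȳ) = N²·(1 − n/N)·s²/n.
f = 1509/16532 = 0.09127752; Var(ȳ) = 0.90872248·44.76/1509 = 0.026954551.
Var(Ŷ) = 16532² · 0.026954551 = 7.3668681 × 10^6.

7.3669 × 10^6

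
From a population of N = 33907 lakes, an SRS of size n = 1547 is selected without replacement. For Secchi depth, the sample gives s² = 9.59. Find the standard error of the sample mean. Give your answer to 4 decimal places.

Under SRS without replacement, Var(ȳ) = (1 − f)·s²/n with f = n/N = 1547/33907 = 0.04562480.
Var(ȳ) = (1 − 0.04562480)·9.59/1547 = 0.95437520·0.006199095 = 0.0059162626.
SE(ȳ) = √(0.0059162626) = 0.0769.

0.0769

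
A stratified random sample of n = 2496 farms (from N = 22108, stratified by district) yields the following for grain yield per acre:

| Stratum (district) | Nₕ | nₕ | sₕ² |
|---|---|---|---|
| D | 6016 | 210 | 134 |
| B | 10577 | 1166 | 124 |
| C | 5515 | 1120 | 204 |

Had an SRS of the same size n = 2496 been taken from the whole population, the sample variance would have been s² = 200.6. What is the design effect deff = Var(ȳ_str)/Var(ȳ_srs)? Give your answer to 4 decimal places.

Var(ȳ_str) = Σ Wₕ²(1−fₕ)sₕ²/nₕ with Wₕ = Nₕ/22108:
  D: (6016/22108)²·(1−210/6016)·134/210 = 0.045600694
  B: (10577/22108)²·(1−1166/10577)·124/1166 = 0.021658207
  C: (5515/22108)²·(1−1120/5515)·204/1120 = 0.0090327009
  → Var(ȳ_str) = 0.076291602.
Var(ȳ_srs) = (1 − 2496/22108)·200.6/2496 = 0.071294951.
deff = 0.076291602 / 0.071294951 = 1.0701.

1.0701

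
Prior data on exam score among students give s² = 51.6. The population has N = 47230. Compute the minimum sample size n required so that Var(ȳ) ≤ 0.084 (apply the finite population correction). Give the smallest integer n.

607

Without fpc, n₀ = s²/D = 51.6/0.084 = 614.2857.
With fpc, (1 − n/N)·s²/n ≤ D requires n ≥ n₀/(1 + n₀/N) = 614.2857/(1 + 614.2857/47230) = 606.3987.
Rounding up, n = 607.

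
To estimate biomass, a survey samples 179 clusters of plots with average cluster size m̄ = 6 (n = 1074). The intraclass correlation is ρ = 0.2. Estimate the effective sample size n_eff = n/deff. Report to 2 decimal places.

537.00

deff = 1 + (6 − 1)·0.2 = 1 + 1 = 2.
n_eff = 1074 / 2 = 537.00.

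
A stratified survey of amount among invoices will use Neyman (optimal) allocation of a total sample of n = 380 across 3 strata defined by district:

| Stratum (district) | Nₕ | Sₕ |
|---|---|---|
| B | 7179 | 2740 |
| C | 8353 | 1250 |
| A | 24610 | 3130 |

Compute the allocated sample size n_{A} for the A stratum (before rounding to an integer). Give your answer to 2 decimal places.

Neyman allocation: nₕ = n·NₕSₕ / Σⱼ NⱼSⱼ.
Σ NⱼSⱼ = 7179·2740 + 8353·1250 + 24610·3130 = 1.0714101 × 10^8.
n_{A} = 380·24610·3130 / (1.0714101 × 10^8) = 273.20.

273.20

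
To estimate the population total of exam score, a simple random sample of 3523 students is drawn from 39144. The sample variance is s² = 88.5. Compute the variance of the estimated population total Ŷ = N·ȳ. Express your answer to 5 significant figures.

Var(Ŷ) = N²·Var(ȳ) = N²·(1 − n/N)·s²/n.
f = 3523/39144 = 0.09000102; Var(ȳ) = 0.90999898·88.5/3523 = 0.022859753.
Var(Ŷ) = 39144² · 0.022859753 = 3.5026919 × 10^7.

3.5027 × 10^7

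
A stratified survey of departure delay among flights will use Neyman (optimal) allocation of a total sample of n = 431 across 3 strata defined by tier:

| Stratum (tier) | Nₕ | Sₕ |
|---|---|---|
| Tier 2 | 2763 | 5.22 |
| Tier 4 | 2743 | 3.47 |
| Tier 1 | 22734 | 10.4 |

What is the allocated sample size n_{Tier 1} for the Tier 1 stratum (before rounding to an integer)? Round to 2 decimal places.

391.37

Neyman allocation: nₕ = n·NₕSₕ / Σⱼ NⱼSⱼ.
Σ NⱼSⱼ = 2763·5.22 + 2743·3.47 + 22734·10.4 = 260374.67.
n_{Tier 1} = 431·22734·10.4 / 260374.67 = 391.37.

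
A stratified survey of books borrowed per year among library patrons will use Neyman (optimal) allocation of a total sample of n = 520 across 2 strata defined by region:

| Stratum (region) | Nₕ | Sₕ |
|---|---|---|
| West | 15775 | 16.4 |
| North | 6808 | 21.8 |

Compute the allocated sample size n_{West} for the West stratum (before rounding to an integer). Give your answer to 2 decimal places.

330.44

Neyman allocation: nₕ = n·NₕSₕ / Σⱼ NⱼSⱼ.
Σ NⱼSⱼ = 15775·16.4 + 6808·21.8 = 407124.4.
n_{West} = 520·15775·16.4 / 407124.4 = 330.44.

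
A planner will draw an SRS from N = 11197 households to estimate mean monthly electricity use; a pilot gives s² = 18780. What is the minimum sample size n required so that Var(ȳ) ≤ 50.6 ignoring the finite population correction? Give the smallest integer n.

372

Without fpc, n₀ = s²/D = 18780/50.6 = 371.1462.
Rounding up, n = 372.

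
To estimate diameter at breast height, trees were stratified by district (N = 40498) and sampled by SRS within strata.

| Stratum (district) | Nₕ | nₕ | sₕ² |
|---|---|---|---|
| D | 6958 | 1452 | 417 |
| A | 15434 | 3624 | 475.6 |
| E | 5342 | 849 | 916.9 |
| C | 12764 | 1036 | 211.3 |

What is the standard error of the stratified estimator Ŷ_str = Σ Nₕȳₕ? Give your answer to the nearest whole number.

9559

Var(Ŷ_str) = Σₕ Nₕ²(1 − fₕ)sₕ²/nₕ.
D: 6958²·(1 − 1452/6958)·417/1452 = 1.1002467 × 10^7.
A: 15434²·(1 − 3624/15434)·475.6/3624 = 2.392115 × 10^7.
E: 5342²·(1 − 849/5342)·916.9/849 = 2.5921169 × 10^7.
C: 12764²·(1 − 1036/12764)·211.3/1036 = 3.0531665 × 10^7.
Sum = 9.1376451 × 10^7.
SE = √(9.1376451 × 10^7) = 9559.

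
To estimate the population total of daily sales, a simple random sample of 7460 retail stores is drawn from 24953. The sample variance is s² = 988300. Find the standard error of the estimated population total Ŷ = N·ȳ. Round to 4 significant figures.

Var(Ŷ) = N²·Var(ȳ) = N²·(1 − n/N)·s²/n.
f = 7460/24953 = 0.29896205; Var(ȳ) = 0.70103795·988300/7460 = 92.873433.
Var(Ŷ) = 24953² · 92.873433 = 5.7827848 × 10^10.
SE(Ŷ) = √(5.7827848 × 10^10) = 240500.

240500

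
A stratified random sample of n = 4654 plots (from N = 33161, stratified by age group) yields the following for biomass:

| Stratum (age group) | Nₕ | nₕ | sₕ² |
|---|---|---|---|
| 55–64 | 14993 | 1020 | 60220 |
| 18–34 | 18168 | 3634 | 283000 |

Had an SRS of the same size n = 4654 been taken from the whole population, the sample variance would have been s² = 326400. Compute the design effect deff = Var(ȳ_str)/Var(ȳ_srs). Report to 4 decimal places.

Var(ȳ_str) = Σ Wₕ²(1−fₕ)sₕ²/nₕ with Wₕ = Nₕ/33161:
  55–64: (14993/33161)²·(1−1020/14993)·60220/1020 = 11.247695
  18–34: (18168/33161)²·(1−3634/18168)·283000/3634 = 18.699868
  → Var(ȳ_str) = 29.947563.
Var(ȳ_srs) = (1 − 4654/33161)·326400/4654 = 60.290331.
deff = 29.947563 / 60.290331 = 0.4967.

0.4967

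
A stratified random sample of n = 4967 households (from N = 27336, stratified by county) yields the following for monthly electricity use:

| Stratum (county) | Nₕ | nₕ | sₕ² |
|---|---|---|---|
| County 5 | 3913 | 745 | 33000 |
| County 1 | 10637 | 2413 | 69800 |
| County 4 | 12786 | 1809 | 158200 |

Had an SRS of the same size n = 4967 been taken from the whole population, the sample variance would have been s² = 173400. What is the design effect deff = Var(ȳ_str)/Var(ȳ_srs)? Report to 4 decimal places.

Var(ȳ_str) = Σ Wₕ²(1−fₕ)sₕ²/nₕ with Wₕ = Nₕ/27336:
  County 5: (3913/27336)²·(1−745/3913)·33000/745 = 0.73482303
  County 1: (10637/27336)²·(1−2413/10637)·69800/2413 = 3.386339
  County 4: (12786/27336)²·(1−1809/12786)·158200/1809 = 16.425415
  → Var(ȳ_str) = 20.546577.
Var(ȳ_srs) = (1 − 4967/27336)·173400/4967 = 28.567125.
deff = 20.546577 / 28.567125 = 0.7192.

0.7192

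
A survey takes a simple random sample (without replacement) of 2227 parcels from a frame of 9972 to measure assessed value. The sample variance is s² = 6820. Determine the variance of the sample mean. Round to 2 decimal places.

2.38

Under SRS without replacement, Var(ȳ) = (1 − f)·s²/n with f = n/N = 2227/9972 = 0.22332531.
Var(ȳ) = (1 − 0.22332531)·6820/2227 = 0.77667469·3.0624158 = 2.3785008.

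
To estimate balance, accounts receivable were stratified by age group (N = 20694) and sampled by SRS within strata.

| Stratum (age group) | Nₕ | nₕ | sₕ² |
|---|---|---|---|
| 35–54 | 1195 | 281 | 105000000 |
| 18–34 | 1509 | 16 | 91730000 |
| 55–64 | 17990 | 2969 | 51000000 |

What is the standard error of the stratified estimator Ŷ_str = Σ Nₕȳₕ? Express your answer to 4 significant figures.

4.239 × 10^6

Var(Ŷ_str) = Σₕ Nₕ²(1 − fₕ)sₕ²/nₕ.
35–54: 1195²·(1 − 281/1195)·105000000/281 = 4.0812865 × 10^11.
18–34: 1509²·(1 − 16/1509)·91730000/16 = 1.2916369 × 10^13.
55–64: 17990²·(1 − 2969/17990)·51000000/2969 = 4.6418381 × 10^12.
Sum = 1.7966336 × 10^13.
SE = √(1.7966336 × 10^13) = 4.239 × 10^6.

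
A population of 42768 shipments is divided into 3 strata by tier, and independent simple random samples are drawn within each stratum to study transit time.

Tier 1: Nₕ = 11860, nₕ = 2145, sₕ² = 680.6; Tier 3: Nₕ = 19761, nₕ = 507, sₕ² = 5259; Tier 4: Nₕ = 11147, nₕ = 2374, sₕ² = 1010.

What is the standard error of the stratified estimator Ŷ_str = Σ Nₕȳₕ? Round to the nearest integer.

Var(Ŷ_str) = Σₕ Nₕ²(1 − fₕ)sₕ²/nₕ.
Tier 1: 11860²·(1 − 2145/11860)·680.6/2145 = 3.6558818 × 10^7.
Tier 3: 19761²·(1 − 507/19761)·5259/507 = 3.946618 × 10^9.
Tier 4: 11147²·(1 − 2374/11147)·1010/2374 = 4.1605121 × 10^7.
Sum = 4.0247819 × 10^9.
SE = √(4.0247819 × 10^9) = 63441.

63441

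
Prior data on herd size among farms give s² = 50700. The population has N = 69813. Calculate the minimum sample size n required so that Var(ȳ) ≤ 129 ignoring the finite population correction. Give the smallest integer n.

394

Without fpc, n₀ = s²/D = 50700/129 = 393.0233.
Rounding up, n = 394.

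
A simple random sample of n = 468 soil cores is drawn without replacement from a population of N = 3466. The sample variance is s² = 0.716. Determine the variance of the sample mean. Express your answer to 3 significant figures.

Under SRS without replacement, Var(ȳ) = (1 − f)·s²/n with f = n/N = 468/3466 = 0.13502597.
Var(ȳ) = (1 − 0.13502597)·0.716/468 = 0.86497403·0.0015299145 = 0.0013233363.

0.00132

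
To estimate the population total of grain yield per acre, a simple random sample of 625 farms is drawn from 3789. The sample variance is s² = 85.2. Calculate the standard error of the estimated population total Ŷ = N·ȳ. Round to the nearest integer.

Var(Ŷ) = N²·Var(ȳ) = N²·(1 − n/N)·s²/n.
f = 625/3789 = 0.16495117; Var(ȳ) = 0.83504883·85.2/625 = 0.11383386.
Var(Ŷ) = 3789² · 0.11383386 = 1.6342582 × 10^6.
SE(Ŷ) = √(1.6342582 × 10^6) = 1278.

1278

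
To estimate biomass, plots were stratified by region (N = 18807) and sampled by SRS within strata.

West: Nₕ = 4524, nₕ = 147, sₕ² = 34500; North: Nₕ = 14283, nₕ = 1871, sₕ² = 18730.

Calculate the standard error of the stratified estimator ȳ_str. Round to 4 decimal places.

Var(ȳ_str) = Σₕ Wₕ²(1 − fₕ)sₕ²/nₕ with Wₕ = Nₕ/N, N = 18807.
West: Wₕ = 0.24054873; term = 0.24054873²·(1 − 0.03249337)·34500/147 = 13.138986.
North: Wₕ = 0.75945127; term = 0.75945127²·(1 − 0.13099489)·18730/1871 = 5.0174857.
Sum = 18.156472.
SE = √(18.156472) = 4.2610.

4.2610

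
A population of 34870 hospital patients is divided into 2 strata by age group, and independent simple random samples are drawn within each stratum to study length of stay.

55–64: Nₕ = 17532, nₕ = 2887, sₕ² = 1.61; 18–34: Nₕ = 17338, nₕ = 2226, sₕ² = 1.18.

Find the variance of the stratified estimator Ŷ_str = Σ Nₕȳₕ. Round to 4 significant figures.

282100

Var(Ŷ_str) = Σₕ Nₕ²(1 − fₕ)sₕ²/nₕ.
55–64: 17532²·(1 − 2887/17532)·1.61/2887 = 143185.79.
18–34: 17338²·(1 − 2226/17338)·1.18/2226 = 138892.18.
Sum = 282077.97.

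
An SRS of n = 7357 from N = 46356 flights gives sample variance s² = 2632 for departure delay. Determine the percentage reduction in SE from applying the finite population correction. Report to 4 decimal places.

f = n/N = 7357/46356 = 0.15870653.
SE_no-fpc = √(s²/n) = 0.59812584; SE_fpc = √((1−f)s²/n) = 0.54861329.
Ratio = √(1−f) = 0.91722051. Reduction = 100·(1 − 0.91722051) = 8.2779%.

8.2779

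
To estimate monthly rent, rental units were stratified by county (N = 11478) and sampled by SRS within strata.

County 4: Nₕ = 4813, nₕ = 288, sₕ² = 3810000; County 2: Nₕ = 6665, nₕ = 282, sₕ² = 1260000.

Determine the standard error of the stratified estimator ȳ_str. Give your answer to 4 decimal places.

60.2474

Var(ȳ_str) = Σₕ Wₕ²(1 − fₕ)sₕ²/nₕ with Wₕ = Nₕ/N, N = 11478.
County 4: Wₕ = 0.41932392; term = 0.41932392²·(1 − 0.05983794)·3810000/288 = 2186.928.
County 2: Wₕ = 0.58067608; term = 0.58067608²·(1 − 0.04231058)·1260000/282 = 1442.8261.
Sum = 3629.7541.
SE = √(3629.7541) = 60.2474.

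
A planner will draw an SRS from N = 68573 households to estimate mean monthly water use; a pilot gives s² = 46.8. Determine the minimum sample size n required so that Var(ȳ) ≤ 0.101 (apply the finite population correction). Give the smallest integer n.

461

Without fpc, n₀ = s²/D = 46.8/0.101 = 463.3663.
With fpc, (1 − n/N)·s²/n ≤ D requires n ≥ n₀/(1 + n₀/N) = 463.3663/(1 + 463.3663/68573) = 460.2562.
Rounding up, n = 461.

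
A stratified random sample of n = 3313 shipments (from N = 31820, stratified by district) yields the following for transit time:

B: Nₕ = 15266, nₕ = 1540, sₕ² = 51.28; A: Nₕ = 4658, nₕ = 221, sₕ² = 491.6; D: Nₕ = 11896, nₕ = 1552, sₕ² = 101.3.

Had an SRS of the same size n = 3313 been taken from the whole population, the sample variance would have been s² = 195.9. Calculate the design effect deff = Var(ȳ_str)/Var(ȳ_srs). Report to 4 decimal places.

1.1370

Var(ȳ_str) = Σ Wₕ²(1−fₕ)sₕ²/nₕ with Wₕ = Nₕ/31820:
  B: (15266/31820)²·(1−1540/15266)·51.28/1540 = 0.0068912213
  A: (4658/31820)²·(1−221/4658)·491.6/221 = 0.045405469
  D: (11896/31820)²·(1−1552/11896)·101.3/1552 = 0.0079324409
  → Var(ȳ_str) = 0.060229131.
Var(ȳ_srs) = (1 − 3313/31820)·195.9/3313 = 0.052974192.
deff = 0.060229131 / 0.052974192 = 1.1370.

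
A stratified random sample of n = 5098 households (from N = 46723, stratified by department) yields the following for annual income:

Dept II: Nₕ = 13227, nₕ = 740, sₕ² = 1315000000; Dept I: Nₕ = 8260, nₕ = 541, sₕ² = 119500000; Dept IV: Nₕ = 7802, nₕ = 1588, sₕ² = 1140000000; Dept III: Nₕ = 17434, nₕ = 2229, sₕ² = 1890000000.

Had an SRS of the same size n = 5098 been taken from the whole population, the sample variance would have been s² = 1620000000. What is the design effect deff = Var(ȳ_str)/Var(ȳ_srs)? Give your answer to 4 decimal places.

Var(ȳ_str) = Σ Wₕ²(1−fₕ)sₕ²/nₕ with Wₕ = Nₕ/46723:
  Dept II: (13227/46723)²·(1−740/13227)·1315000000/740 = 134447.29
  Dept I: (8260/46723)²·(1−541/8260)·119500000/541 = 6451.3453
  Dept IV: (7802/46723)²·(1−1588/7802)·1140000000/1588 = 15943.002
  Dept III: (17434/46723)²·(1−2229/17434)·1890000000/2229 = 102961.24
  → Var(ȳ_str) = 259802.88.
Var(ȳ_srs) = (1 − 5098/46723)·1620000000/5098 = 283099.24.
deff = 259802.88 / 283099.24 = 0.9177.

0.9177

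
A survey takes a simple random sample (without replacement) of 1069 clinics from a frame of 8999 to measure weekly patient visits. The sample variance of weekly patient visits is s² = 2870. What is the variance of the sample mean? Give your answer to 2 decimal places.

Under SRS without replacement, Var(ȳ) = (1 − f)·s²/n with f = n/N = 1069/8999 = 0.11879098.
Var(ȳ) = (1 − 0.11879098)·2870/1069 = 0.88120902·2.6847521 = 2.3658278.

2.37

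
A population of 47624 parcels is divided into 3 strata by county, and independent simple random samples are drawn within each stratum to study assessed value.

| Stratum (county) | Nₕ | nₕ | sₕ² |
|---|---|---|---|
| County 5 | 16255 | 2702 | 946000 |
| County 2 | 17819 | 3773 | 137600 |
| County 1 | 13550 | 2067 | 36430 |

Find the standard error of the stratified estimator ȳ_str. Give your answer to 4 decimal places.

6.2643

Var(ȳ_str) = Σₕ Wₕ²(1 − fₕ)sₕ²/nₕ with Wₕ = Nₕ/N, N = 47624.
County 5: Wₕ = 0.34131950; term = 0.34131950²·(1 − 0.16622578)·946000/2702 = 34.007638.
County 2: Wₕ = 0.37416009; term = 0.37416009²·(1 − 0.21174028)·137600/3773 = 4.0245366.
County 1: Wₕ = 0.28452041; term = 0.28452041²·(1 − 0.15254613)·36430/2067 = 1.2090983.
Sum = 39.241273.
SE = √(39.241273) = 6.2643.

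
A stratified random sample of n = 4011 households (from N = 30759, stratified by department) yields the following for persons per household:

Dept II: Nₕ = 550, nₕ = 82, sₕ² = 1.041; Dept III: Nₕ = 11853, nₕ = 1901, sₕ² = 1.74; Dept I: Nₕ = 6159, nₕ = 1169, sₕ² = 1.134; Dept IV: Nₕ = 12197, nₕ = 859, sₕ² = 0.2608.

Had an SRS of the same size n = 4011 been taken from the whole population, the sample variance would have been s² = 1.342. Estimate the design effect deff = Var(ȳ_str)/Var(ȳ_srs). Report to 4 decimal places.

Var(ȳ_str) = Σ Wₕ²(1−fₕ)sₕ²/nₕ with Wₕ = Nₕ/30759:
  Dept II: (550/30759)²·(1−82/550)·1.041/82 = 3.4538303 × 10^-6
  Dept III: (11853/30759)²·(1−1901/11853)·1.74/1901 = 1.1411989 × 10^-4
  Dept I: (6159/30759)²·(1−1169/6159)·1.134/1169 = 3.1511195 × 10^-5
  Dept IV: (12197/30759)²·(1−859/12197)·0.2608/859 = 4.4377157 × 10^-5
  → Var(ȳ_str) = 1.9346207 × 10^-4.
Var(ȳ_srs) = (1 − 4011/30759)·1.342/4011 = 2.909504 × 10^-4.
deff = (1.9346207 × 10^-4) / (2.909504 × 10^-4) = 0.6649.

0.6649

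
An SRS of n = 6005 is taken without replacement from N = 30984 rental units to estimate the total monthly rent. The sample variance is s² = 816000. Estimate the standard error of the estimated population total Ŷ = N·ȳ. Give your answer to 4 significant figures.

324300

Var(Ŷ) = N²·Var(ȳ) = N²·(1 − n/N)·s²/n.
f = 6005/30984 = 0.19380971; Var(ȳ) = 0.80619029·816000/6005 = 109.55059.
Var(Ŷ) = 30984² · 109.55059 = 1.0516947 × 10^11.
SE(Ŷ) = √(1.0516947 × 10^11) = 324300.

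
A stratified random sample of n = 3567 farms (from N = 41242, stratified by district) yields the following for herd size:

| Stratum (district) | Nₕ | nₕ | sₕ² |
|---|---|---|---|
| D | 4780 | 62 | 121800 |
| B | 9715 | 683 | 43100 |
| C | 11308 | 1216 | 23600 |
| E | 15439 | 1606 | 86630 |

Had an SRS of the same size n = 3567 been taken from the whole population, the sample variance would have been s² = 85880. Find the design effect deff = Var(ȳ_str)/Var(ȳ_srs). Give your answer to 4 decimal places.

1.6995

Var(ȳ_str) = Σ Wₕ²(1−fₕ)sₕ²/nₕ with Wₕ = Nₕ/41242:
  D: (4780/41242)²·(1−62/4780)·121800/62 = 26.047257
  B: (9715/41242)²·(1−683/9715)·43100/683 = 3.2553963
  C: (11308/41242)²·(1−1216/11308)·23600/1216 = 1.3021531
  E: (15439/41242)²·(1−1606/15439)·86630/1606 = 6.7729658
  → Var(ȳ_str) = 37.377772.
Var(ȳ_srs) = (1 − 3567/41242)·85880/3567 = 21.993911.
deff = 37.377772 / 21.993911 = 1.6995.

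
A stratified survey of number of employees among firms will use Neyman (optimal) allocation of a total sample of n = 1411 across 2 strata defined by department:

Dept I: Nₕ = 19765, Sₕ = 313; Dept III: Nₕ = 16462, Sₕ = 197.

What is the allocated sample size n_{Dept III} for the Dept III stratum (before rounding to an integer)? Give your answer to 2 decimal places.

485.28

Neyman allocation: nₕ = n·NₕSₕ / Σⱼ NⱼSⱼ.
Σ NⱼSⱼ = 19765·313 + 16462·197 = 9.429459 × 10^6.
n_{Dept III} = 1411·16462·197 / (9.429459 × 10^6) = 485.28.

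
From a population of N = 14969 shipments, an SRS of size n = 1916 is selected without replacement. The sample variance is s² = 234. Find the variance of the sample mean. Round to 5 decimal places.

Under SRS without replacement, Var(ȳ) = (1 − f)·s²/n with f = n/N = 1916/14969 = 0.12799786.
Var(ȳ) = (1 − 0.12799786)·234/1916 = 0.87200214·0.12212944 = 0.10649713.

0.10650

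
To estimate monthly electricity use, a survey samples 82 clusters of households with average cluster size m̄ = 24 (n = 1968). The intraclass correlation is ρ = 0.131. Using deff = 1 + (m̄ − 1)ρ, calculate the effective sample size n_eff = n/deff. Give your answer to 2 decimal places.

490.41

deff = 1 + (24 − 1)·0.131 = 1 + 3.013 = 4.013.
n_eff = 1968 / 4.013 = 490.41.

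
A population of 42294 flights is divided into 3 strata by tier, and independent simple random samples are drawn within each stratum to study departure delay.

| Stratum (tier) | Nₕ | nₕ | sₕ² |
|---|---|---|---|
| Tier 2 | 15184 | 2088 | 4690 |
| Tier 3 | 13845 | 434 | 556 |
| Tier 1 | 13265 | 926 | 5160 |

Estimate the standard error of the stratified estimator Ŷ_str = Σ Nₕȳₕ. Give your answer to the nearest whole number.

39957

Var(Ŷ_str) = Σₕ Nₕ²(1 − fₕ)sₕ²/nₕ.
Tier 2: 15184²·(1 − 2088/15184)·4690/2088 = 4.4664987 × 10^8.
Tier 3: 13845²·(1 − 434/13845)·556/434 = 2.3786973 × 10^8.
Tier 1: 13265²·(1 − 926/13265)·5160/926 = 9.120653 × 10^8.
Sum = 1.5965849 × 10^9.
SE = √(1.5965849 × 10^9) = 39957.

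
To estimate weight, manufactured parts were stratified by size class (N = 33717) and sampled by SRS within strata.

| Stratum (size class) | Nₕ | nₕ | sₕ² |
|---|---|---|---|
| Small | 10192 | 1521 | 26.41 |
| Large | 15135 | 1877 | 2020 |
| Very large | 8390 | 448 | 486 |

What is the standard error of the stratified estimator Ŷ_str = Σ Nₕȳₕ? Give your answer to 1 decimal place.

Var(Ŷ_str) = Σₕ Nₕ²(1 − fₕ)sₕ²/nₕ.
Small: 10192²·(1 − 1521/10192)·26.41/1521 = 1.5345032 × 10^6.
Large: 15135²·(1 − 1877/15135)·2020/1877 = 2.1594718 × 10^8.
Very large: 8390²·(1 − 448/8390)·486/448 = 7.2285318 × 10^7.
Sum = 2.89767 × 10^8.
SE = √(2.89767 × 10^8) = 17022.5.

17022.5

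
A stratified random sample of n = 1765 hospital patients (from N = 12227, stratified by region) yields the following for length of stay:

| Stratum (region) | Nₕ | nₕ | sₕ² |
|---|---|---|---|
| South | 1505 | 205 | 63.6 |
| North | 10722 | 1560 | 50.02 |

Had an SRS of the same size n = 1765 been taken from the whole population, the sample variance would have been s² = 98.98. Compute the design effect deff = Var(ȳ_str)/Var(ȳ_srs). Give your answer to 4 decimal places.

Var(ȳ_str) = Σ Wₕ²(1−fₕ)sₕ²/nₕ with Wₕ = Nₕ/12227:
  South: (1505/12227)²·(1−205/1505)·63.6/205 = 0.0040601613
  North: (10722/12227)²·(1−1560/10722)·50.02/1560 = 0.021069069
  → Var(ȳ_str) = 0.02512923.
Var(ȳ_srs) = (1 − 1765/12227)·98.98/1765 = 0.047984121.
deff = 0.02512923 / 0.047984121 = 0.5237.

0.5237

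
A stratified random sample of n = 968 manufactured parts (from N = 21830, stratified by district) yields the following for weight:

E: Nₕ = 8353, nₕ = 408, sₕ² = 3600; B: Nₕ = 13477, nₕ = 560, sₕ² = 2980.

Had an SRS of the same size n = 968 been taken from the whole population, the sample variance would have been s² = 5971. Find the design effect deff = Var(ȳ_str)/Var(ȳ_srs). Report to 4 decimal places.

Var(ȳ_str) = Σ Wₕ²(1−fₕ)sₕ²/nₕ with Wₕ = Nₕ/21830:
  E: (8353/21830)²·(1−408/8353)·3600/408 = 1.2287718
  B: (13477/21830)²·(1−560/13477)·2980/560 = 1.9439078
  → Var(ȳ_str) = 3.1726796.
Var(ȳ_srs) = (1 − 968/21830)·5971/968 = 5.8948658.
deff = 3.1726796 / 5.8948658 = 0.5382.

0.5382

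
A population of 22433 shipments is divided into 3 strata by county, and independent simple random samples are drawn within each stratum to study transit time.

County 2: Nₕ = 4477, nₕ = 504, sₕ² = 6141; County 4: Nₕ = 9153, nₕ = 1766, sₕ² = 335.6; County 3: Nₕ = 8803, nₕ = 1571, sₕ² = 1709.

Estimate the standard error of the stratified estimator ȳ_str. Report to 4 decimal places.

0.7706

Var(ȳ_str) = Σₕ Wₕ²(1 − fₕ)sₕ²/nₕ with Wₕ = Nₕ/N, N = 22433.
County 2: Wₕ = 0.19957206; term = 0.19957206²·(1 − 0.11257539)·6141/504 = 0.43066493.
County 4: Wₕ = 0.40801498; term = 0.40801498²·(1 − 0.19294220)·335.6/1766 = 0.025532192.
County 3: Wₕ = 0.39241296; term = 0.39241296²·(1 − 0.17846189)·1709/1571 = 0.1376196.
Sum = 0.59381672.
SE = √(0.59381672) = 0.7706.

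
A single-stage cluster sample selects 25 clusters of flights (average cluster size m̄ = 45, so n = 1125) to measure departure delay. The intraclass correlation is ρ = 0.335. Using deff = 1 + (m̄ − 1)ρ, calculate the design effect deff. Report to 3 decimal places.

15.740

deff = 1 + (45 − 1)·0.335 = 1 + 14.74 = 15.74.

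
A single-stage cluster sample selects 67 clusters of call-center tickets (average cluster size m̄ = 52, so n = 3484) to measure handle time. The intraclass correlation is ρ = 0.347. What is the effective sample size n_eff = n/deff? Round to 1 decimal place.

deff = 1 + (52 − 1)·0.347 = 1 + 17.697 = 18.697.
n_eff = 3484 / 18.697 = 186.3.

186.3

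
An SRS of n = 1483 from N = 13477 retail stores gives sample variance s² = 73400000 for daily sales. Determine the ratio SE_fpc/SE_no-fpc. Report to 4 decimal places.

0.9434

f = n/N = 1483/13477 = 0.11003933.
SE_no-fpc = √(s²/n) = 222.47307; SE_fpc = √((1−f)s²/n) = 209.87604.
Ratio = √(1−f) = 0.94337727.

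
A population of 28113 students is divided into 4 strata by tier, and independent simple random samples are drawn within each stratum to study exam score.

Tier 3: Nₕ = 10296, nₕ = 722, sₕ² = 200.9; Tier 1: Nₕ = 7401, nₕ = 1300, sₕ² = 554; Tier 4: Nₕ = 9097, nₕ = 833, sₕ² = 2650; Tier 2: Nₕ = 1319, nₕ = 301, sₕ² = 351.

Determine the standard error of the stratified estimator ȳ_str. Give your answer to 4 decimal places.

Var(ȳ_str) = Σₕ Wₕ²(1 − fₕ)sₕ²/nₕ with Wₕ = Nₕ/N, N = 28113.
Tier 3: Wₕ = 0.36623626; term = 0.36623626²·(1 − 0.07012432)·200.9/722 = 0.034704861.
Tier 1: Wₕ = 0.26325899; term = 0.26325899²·(1 − 0.17565194)·554/1300 = 0.024346888.
Tier 4: Wₕ = 0.32358695; term = 0.32358695²·(1 − 0.09156865)·2650/833 = 0.30260423.
Tier 2: Wₕ = 0.04691780; term = 0.04691780²·(1 − 0.22820318)·351/301 = 0.0019811566.
Sum = 0.36363714.
SE = √(0.36363714) = 0.6030.

0.6030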